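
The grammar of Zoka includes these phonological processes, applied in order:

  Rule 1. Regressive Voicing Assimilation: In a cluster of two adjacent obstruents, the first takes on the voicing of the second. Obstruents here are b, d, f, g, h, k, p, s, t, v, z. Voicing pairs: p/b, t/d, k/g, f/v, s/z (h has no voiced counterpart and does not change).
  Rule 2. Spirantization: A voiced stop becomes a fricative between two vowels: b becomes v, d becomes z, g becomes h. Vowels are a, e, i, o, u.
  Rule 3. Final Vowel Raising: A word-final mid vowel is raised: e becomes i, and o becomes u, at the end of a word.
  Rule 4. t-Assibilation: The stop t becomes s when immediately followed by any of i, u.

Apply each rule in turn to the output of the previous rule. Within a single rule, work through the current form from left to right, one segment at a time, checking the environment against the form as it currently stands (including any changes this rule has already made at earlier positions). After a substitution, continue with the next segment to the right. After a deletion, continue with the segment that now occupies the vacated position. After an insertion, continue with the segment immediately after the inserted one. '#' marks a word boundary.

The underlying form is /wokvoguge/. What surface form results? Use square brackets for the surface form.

[wogvohuhi]

Rule 1 Regressive Voicing Assimilation: [wokvoguge] → [wogvoguge]
Rule 2 Spirantization: [wogvoguge] → [wogvohuhe]
Rule 3 Final Vowel Raising: [wogvohuhe] → [wogvohuhi]
Rule 4 t-Assibilation: no change — [wogvohuhi]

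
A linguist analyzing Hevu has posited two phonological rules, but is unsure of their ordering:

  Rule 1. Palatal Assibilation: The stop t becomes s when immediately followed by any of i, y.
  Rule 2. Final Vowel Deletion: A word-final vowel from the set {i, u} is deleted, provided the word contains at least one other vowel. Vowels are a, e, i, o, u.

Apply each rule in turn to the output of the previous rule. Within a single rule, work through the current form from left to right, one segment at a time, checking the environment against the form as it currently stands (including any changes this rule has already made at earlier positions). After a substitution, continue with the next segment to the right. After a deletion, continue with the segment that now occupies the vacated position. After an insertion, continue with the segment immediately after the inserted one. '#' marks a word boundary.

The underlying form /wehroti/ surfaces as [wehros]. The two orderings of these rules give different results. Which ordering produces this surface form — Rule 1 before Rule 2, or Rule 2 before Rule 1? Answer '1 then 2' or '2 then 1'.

1 then 2

Order 1 then 2:
  1 Palatal Assibilation: [wehroti] → [wehrosi]
  2 Final Vowel Deletion: [wehrosi] → [wehros]
  result: [wehros]
Order 2 then 1:
  2 Final Vowel Deletion: [wehroti] → [wehrot]
  1 Palatal Assibilation: no change — [wehrot]
  result: [wehrot]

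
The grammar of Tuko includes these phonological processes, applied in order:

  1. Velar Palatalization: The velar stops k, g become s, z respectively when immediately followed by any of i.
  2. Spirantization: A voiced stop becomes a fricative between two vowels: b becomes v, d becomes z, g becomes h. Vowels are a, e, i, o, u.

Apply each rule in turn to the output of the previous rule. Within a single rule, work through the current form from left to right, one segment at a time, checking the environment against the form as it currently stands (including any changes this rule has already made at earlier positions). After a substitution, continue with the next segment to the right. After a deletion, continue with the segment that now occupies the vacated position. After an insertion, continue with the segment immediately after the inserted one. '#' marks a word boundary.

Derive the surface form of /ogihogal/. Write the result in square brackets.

1 Velar Palatalization: [ogihogal] → [ozihogal]
2 Spirantization: [ozihogal] → [ozihohal]

[ozihohal]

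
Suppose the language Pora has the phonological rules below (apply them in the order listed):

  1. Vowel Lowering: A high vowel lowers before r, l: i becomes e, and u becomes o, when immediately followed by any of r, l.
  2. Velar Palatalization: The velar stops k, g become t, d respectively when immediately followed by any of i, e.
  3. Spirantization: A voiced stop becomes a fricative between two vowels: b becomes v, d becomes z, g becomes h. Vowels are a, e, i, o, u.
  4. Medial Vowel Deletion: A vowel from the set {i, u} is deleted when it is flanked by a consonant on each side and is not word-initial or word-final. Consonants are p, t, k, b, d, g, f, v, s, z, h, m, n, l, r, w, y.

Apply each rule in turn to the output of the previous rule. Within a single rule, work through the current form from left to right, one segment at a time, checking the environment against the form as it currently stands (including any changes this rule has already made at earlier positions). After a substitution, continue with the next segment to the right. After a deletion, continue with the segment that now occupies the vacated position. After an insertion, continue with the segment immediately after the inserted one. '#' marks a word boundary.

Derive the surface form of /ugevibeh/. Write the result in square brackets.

[uzevveh]

1 Vowel Lowering: no change — [ugevibeh]
2 Velar Palatalization: [ugevibeh] → [udevibeh]
3 Spirantization: [udevibeh] → [uzeviveh]
4 Medial Vowel Deletion: [uzeviveh] → [uzevveh]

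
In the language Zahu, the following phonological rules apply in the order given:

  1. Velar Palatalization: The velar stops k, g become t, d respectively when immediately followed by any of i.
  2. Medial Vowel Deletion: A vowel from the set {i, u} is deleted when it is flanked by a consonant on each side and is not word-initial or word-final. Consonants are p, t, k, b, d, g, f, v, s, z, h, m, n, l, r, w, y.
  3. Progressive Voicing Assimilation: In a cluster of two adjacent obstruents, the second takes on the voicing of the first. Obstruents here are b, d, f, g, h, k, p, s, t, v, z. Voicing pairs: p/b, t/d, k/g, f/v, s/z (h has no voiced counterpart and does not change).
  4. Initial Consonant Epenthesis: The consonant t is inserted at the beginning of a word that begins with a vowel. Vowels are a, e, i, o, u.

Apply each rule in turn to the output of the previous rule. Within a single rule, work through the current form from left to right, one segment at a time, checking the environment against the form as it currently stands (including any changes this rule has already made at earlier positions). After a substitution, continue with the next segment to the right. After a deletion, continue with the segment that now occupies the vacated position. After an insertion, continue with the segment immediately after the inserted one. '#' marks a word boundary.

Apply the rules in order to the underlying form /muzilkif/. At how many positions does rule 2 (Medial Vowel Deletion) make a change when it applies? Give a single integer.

1 Velar Palatalization: [muzilkif] → [muziltif]
2 Medial Vowel Deletion: [muziltif] → [mzltf]
3 Progressive Voicing Assimilation: no change — [mzltf]
4 Initial Consonant Epenthesis: no change — [mzltf]
Rule 2 changed 3 position(s).

3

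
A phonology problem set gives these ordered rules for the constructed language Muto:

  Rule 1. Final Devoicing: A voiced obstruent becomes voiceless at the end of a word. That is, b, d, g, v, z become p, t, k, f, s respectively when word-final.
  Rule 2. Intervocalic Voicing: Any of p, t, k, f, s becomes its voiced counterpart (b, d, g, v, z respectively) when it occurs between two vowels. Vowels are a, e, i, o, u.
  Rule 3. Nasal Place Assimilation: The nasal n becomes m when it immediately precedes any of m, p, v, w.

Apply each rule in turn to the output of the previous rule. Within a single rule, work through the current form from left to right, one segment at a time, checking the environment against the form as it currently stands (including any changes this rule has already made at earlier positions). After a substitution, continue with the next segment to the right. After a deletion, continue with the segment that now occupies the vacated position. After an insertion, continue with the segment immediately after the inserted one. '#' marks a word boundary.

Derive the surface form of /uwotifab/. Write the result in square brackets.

Rule 1 Final Devoicing: [uwotifab] → [uwotifap]
Rule 2 Intervocalic Voicing: [uwotifap] → [uwodivap]
Rule 3 Nasal Place Assimilation: no change — [uwodivap]

[uwodivap]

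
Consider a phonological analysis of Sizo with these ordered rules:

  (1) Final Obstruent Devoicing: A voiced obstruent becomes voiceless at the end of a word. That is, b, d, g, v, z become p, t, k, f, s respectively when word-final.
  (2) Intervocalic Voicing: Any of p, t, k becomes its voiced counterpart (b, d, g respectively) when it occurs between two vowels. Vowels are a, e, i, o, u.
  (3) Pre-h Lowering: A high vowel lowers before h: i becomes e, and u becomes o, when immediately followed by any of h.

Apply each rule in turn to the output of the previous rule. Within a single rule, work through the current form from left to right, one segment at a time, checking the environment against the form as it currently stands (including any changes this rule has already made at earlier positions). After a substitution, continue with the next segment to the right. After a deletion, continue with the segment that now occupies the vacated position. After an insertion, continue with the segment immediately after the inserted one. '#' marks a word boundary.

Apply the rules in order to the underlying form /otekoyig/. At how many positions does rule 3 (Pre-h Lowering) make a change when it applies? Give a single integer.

(1) Final Obstruent Devoicing: [otekoyig] → [otekoyik]
(2) Intervocalic Voicing: [otekoyik] → [odegoyik]
(3) Pre-h Lowering: no change — [odegoyik]
Rule 3 changed 0 position(s).

0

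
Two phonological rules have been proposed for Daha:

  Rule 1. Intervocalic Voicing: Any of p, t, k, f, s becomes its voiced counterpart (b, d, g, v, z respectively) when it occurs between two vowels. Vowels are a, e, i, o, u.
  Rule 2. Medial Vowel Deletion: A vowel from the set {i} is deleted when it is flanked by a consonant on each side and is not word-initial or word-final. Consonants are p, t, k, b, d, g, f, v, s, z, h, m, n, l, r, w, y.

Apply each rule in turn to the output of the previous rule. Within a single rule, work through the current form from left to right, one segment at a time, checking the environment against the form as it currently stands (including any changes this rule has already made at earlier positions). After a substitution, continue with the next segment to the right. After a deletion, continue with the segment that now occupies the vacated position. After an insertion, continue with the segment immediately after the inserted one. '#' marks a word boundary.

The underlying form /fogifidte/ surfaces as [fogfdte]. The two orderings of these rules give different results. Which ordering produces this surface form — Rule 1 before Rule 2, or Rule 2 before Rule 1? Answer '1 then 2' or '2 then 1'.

2 then 1

Order 1 then 2:
  1 Intervocalic Voicing: [fogifidte] → [fogividte]
  2 Medial Vowel Deletion: [fogividte] → [fogvdte]
  result: [fogvdte]
Order 2 then 1:
  2 Medial Vowel Deletion: [fogifidte] → [fogfdte]
  1 Intervocalic Voicing: no change — [fogfdte]
  result: [fogfdte]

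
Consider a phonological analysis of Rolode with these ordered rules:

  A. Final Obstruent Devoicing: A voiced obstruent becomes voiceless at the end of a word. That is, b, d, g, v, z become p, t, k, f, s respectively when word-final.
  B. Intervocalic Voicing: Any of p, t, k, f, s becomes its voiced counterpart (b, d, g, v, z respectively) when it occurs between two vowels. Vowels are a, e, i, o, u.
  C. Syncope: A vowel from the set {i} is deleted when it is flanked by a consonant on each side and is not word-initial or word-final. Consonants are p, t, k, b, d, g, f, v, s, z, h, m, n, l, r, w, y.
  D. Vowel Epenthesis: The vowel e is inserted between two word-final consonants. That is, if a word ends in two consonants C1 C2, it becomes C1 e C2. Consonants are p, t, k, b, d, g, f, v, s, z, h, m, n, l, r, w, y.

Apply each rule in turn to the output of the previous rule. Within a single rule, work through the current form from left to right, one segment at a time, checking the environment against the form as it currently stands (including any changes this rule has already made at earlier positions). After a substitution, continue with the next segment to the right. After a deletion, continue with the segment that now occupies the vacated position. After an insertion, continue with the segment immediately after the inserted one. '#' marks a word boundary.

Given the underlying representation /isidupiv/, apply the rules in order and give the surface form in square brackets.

A Final Obstruent Devoicing: [isidupiv] → [isidupif]
B Intervocalic Voicing: [isidupif] → [izidubif]
C Syncope: [izidubif] → [izdubf]
D Vowel Epenthesis: [izdubf] → [izdubef]

[izdubef]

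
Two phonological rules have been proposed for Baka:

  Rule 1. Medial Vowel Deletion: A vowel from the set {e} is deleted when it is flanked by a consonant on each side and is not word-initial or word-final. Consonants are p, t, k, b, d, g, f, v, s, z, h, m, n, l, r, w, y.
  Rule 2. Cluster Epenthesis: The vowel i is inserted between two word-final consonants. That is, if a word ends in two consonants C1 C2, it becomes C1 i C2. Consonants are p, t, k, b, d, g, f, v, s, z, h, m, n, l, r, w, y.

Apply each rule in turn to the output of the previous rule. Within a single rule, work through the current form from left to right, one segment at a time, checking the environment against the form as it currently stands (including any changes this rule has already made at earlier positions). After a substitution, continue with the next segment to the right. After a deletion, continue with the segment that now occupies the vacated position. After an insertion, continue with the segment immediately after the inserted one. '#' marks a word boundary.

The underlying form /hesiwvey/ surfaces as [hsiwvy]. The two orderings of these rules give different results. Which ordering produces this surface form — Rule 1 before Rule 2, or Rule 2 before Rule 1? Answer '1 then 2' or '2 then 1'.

Order 1 then 2:
  1 Medial Vowel Deletion: [hesiwvey] → [hsiwvy]
  2 Cluster Epenthesis: [hsiwvy] → [hsiwviy]
  result: [hsiwviy]
Order 2 then 1:
  2 Cluster Epenthesis: no change — [hesiwvey]
  1 Medial Vowel Deletion: [hesiwvey] → [hsiwvy]
  result: [hsiwvy]

2 then 1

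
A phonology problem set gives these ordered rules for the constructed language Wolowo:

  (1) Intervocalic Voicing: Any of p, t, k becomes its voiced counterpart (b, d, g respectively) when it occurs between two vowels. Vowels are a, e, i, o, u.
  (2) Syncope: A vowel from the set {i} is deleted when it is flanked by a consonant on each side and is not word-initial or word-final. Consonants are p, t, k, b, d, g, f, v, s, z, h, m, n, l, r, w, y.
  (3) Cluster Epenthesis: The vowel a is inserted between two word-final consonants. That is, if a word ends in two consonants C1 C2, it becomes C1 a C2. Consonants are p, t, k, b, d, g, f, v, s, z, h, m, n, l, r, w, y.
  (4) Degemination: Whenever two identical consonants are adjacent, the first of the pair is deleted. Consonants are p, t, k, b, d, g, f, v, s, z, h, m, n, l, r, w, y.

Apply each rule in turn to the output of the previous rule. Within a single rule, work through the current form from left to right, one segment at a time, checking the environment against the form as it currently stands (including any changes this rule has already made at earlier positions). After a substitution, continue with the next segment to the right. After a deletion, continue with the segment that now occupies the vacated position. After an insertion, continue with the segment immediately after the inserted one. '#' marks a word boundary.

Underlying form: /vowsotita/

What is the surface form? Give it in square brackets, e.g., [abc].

(1) Intervocalic Voicing: [vowsotita] → [vowsodida]
(2) Syncope: [vowsodida] → [vowsodda]
(3) Cluster Epenthesis: no change — [vowsodda]
(4) Degemination: [vowsodda] → [vowsoda]

[vowsoda]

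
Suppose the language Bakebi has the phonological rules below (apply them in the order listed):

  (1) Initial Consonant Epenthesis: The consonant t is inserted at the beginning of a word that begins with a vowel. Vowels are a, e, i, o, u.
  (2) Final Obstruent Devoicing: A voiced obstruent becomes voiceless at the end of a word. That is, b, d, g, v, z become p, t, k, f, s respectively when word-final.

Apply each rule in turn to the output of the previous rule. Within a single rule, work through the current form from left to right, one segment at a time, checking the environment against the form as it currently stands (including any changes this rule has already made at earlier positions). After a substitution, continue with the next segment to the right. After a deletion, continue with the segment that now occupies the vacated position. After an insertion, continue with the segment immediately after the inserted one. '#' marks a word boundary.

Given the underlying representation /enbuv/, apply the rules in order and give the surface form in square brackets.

[tenbuf]

(1) Initial Consonant Epenthesis: [enbuv] → [tenbuv]
(2) Final Obstruent Devoicing: [tenbuv] → [tenbuf]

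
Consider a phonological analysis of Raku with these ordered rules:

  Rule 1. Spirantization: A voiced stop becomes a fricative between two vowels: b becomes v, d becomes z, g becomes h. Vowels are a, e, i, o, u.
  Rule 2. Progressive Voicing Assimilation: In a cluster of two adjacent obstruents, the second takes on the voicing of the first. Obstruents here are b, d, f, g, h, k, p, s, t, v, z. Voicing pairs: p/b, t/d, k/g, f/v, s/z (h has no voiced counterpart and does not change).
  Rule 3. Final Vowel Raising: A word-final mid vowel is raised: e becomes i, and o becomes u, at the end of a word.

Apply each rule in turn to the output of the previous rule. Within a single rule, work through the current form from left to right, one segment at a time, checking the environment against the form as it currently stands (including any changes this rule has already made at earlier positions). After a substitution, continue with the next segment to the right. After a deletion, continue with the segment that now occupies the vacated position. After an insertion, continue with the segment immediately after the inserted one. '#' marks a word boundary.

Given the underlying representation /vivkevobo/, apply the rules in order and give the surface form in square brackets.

Rule 1 Spirantization: [vivkevobo] → [vivkevovo]
Rule 2 Progressive Voicing Assimilation: [vivkevovo] → [vivgevovo]
Rule 3 Final Vowel Raising: [vivgevovo] → [vivgevovu]

[vivgevovu]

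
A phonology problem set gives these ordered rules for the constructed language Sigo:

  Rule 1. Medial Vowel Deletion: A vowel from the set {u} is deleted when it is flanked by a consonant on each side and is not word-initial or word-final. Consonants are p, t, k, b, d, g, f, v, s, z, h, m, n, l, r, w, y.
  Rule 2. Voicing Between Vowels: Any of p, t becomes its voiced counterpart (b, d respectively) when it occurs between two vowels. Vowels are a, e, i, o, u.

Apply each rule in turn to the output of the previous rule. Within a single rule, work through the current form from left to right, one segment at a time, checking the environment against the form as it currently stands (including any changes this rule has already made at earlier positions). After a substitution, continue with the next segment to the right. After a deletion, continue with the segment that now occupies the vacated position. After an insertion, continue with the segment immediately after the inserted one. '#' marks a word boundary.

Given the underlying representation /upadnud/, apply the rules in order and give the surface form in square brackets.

[ubadnd]

Rule 1 Medial Vowel Deletion: [upadnud] → [upadnd]
Rule 2 Voicing Between Vowels: [upadnd] → [ubadnd]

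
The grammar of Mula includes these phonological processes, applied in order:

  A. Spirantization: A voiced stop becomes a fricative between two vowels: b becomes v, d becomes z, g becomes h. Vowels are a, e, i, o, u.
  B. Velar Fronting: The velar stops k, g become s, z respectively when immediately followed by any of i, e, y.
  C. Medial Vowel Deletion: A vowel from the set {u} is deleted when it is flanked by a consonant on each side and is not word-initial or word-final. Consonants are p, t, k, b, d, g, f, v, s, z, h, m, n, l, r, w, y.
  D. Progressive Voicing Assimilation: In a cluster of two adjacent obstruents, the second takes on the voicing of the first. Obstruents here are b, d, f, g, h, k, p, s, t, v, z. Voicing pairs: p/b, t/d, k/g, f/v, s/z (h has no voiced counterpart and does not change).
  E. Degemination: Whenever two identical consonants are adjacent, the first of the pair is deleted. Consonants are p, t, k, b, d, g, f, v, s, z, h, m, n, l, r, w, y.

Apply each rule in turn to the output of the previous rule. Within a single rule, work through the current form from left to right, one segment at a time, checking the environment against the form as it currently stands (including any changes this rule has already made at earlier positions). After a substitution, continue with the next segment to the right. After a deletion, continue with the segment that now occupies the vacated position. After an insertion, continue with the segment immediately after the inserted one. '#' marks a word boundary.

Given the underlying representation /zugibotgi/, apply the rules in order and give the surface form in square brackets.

[zhivotsi]

A Spirantization: [zugibotgi] → [zuhivotgi]
B Velar Fronting: [zuhivotgi] → [zuhivotzi]
C Medial Vowel Deletion: [zuhivotzi] → [zhivotzi]
D Progressive Voicing Assimilation: [zhivotzi] → [zhivotsi]
E Degemination: no change — [zhivotsi]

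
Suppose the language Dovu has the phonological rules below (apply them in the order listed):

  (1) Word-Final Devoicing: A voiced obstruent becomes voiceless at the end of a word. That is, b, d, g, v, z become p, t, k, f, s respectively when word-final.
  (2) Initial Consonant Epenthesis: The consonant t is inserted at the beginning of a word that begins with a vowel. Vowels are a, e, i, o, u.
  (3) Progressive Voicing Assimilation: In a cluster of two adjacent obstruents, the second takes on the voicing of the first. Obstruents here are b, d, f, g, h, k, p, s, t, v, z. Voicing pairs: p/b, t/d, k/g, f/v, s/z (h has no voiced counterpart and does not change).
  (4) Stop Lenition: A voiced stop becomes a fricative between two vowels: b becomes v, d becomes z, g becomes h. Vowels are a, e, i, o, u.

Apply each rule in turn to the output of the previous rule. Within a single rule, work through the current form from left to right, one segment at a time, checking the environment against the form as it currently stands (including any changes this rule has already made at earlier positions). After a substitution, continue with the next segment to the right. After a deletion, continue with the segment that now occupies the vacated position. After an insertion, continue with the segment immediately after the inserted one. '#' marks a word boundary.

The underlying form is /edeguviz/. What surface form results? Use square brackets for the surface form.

(1) Word-Final Devoicing: [edeguviz] → [edeguvis]
(2) Initial Consonant Epenthesis: [edeguvis] → [tedeguvis]
(3) Progressive Voicing Assimilation: no change — [tedeguvis]
(4) Stop Lenition: [tedeguvis] → [tezehuvis]

[tezehuvis]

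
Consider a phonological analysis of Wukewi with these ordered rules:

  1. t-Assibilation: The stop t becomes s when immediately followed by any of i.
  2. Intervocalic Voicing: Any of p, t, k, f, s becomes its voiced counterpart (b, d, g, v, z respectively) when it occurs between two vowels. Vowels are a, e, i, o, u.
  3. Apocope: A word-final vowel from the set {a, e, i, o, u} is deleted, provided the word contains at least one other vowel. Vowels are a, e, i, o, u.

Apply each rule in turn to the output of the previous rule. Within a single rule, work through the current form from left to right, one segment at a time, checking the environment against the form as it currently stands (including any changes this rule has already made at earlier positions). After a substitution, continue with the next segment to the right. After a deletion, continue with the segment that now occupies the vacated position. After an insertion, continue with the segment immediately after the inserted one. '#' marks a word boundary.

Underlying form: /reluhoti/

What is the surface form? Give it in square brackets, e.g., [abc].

1 t-Assibilation: [reluhoti] → [reluhosi]
2 Intervocalic Voicing: [reluhosi] → [reluhozi]
3 Apocope: [reluhozi] → [reluhoz]

[reluhoz]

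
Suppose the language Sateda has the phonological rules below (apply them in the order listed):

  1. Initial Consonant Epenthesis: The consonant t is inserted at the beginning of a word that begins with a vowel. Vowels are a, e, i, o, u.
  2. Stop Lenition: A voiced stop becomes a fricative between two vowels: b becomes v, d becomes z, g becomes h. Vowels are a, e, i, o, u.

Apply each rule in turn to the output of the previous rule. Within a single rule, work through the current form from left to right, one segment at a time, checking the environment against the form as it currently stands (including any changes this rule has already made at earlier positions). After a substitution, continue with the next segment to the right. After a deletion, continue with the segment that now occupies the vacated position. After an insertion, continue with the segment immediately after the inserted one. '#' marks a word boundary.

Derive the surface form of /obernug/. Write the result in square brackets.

[tovernug]

1 Initial Consonant Epenthesis: [obernug] → [tobernug]
2 Stop Lenition: [tobernug] → [tovernug]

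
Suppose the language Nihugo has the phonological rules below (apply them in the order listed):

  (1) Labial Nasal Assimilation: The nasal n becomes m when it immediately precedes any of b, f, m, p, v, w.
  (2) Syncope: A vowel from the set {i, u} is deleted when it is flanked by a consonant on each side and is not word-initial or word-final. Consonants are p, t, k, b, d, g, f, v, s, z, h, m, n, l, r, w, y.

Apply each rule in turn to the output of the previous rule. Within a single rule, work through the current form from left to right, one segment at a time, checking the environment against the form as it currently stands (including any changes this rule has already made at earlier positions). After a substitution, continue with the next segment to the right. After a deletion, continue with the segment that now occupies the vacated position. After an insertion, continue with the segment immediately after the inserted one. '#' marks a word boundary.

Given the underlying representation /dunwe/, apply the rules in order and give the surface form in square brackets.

[dmwe]

(1) Labial Nasal Assimilation: [dunwe] → [dumwe]
(2) Syncope: [dumwe] → [dmwe]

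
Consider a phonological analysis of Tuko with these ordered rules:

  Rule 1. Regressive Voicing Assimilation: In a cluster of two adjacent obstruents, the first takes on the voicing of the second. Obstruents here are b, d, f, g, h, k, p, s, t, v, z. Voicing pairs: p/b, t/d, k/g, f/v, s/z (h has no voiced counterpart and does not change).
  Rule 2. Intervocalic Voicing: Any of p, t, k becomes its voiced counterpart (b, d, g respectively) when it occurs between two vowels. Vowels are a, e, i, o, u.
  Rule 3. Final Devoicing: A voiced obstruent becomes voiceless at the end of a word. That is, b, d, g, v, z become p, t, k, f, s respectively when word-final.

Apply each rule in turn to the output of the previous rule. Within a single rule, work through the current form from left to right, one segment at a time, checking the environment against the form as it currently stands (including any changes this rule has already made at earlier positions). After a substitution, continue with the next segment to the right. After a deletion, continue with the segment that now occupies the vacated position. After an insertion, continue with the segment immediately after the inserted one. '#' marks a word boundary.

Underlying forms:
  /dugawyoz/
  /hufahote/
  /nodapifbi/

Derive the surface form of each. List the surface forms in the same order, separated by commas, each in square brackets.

/dugawyoz/:
  Rule 1 Regressive Voicing Assimilation: no change — [dugawyoz]
  Rule 2 Intervocalic Voicing: no change — [dugawyoz]
  Rule 3 Final Devoicing: [dugawyoz] → [dugawyos]
/hufahote/:
  Rule 1 Regressive Voicing Assimilation: no change — [hufahote]
  Rule 2 Intervocalic Voicing: [hufahote] → [hufahode]
  Rule 3 Final Devoicing: no change — [hufahode]
/nodapifbi/:
  Rule 1 Regressive Voicing Assimilation: [nodapifbi] → [nodapivbi]
  Rule 2 Intervocalic Voicing: [nodapivbi] → [nodabivbi]
  Rule 3 Final Devoicing: no change — [nodabivbi]

[dugawyos], [hufahode], [nodabivbi]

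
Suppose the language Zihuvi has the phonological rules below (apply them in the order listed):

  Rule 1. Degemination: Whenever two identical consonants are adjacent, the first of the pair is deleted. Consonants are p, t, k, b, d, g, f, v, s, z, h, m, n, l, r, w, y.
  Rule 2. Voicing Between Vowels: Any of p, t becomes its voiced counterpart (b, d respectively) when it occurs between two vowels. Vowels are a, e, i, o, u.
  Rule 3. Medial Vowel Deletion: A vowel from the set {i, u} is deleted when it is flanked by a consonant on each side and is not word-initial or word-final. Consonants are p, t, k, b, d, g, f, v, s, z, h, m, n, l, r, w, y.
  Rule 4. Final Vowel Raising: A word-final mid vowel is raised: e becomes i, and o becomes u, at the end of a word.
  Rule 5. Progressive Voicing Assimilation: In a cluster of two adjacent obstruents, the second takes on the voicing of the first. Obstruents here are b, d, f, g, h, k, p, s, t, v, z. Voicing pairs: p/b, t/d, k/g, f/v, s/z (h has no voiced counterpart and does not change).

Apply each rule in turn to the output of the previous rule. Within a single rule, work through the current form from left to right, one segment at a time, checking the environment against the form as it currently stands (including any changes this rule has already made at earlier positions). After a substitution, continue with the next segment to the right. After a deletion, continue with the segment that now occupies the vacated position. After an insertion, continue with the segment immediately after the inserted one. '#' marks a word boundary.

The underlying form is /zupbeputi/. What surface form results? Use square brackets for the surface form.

[zbbebdi]

Rule 1 Degemination: no change — [zupbeputi]
Rule 2 Voicing Between Vowels: [zupbeputi] → [zupbebudi]
Rule 3 Medial Vowel Deletion: [zupbebudi] → [zpbebdi]
Rule 4 Final Vowel Raising: no change — [zpbebdi]
Rule 5 Progressive Voicing Assimilation: [zpbebdi] → [zbbebdi]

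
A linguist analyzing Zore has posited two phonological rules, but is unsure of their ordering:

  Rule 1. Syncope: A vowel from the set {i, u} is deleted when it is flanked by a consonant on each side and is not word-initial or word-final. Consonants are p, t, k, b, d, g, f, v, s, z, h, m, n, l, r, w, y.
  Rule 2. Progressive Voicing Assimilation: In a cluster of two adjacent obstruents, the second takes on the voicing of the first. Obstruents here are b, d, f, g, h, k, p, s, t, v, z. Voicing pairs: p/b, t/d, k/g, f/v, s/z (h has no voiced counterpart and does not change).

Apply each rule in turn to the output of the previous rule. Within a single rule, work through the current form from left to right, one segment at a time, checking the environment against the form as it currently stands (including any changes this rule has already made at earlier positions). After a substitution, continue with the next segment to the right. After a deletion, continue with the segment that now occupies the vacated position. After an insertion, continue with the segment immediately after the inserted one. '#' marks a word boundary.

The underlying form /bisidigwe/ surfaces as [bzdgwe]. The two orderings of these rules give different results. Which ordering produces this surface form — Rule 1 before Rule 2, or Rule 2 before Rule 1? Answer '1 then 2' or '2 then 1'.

Order 1 then 2:
  1 Syncope: [bisidigwe] → [bsdgwe]
  2 Progressive Voicing Assimilation: [bsdgwe] → [bzdgwe]
  result: [bzdgwe]
Order 2 then 1:
  2 Progressive Voicing Assimilation: no change — [bisidigwe]
  1 Syncope: [bisidigwe] → [bsdgwe]
  result: [bsdgwe]

1 then 2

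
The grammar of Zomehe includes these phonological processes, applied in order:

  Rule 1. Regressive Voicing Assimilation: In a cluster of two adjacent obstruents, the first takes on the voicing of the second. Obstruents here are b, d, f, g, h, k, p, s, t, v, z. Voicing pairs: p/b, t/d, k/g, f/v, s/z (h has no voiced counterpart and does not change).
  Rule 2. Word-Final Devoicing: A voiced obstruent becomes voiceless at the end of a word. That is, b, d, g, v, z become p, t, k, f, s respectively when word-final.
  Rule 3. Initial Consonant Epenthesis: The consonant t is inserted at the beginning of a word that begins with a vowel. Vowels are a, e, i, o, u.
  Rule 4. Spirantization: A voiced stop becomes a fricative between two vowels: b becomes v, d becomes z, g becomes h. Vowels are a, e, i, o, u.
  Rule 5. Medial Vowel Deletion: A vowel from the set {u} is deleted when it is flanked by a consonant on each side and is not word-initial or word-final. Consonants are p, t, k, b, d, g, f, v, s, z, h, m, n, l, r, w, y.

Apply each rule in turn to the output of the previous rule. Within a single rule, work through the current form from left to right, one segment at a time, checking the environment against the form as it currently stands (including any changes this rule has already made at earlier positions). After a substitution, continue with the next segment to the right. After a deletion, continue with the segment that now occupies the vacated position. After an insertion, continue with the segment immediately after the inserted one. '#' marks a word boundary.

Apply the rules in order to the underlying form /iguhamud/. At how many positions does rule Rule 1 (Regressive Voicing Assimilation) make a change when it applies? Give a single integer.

Rule 1 Regressive Voicing Assimilation: no change — [iguhamud]
Rule 2 Word-Final Devoicing: [iguhamud] → [iguhamut]
Rule 3 Initial Consonant Epenthesis: [iguhamut] → [tiguhamut]
Rule 4 Spirantization: [tiguhamut] → [tihuhamut]
Rule 5 Medial Vowel Deletion: [tihuhamut] → [tihhamt]
Rule Rule 1 changed 0 position(s).

0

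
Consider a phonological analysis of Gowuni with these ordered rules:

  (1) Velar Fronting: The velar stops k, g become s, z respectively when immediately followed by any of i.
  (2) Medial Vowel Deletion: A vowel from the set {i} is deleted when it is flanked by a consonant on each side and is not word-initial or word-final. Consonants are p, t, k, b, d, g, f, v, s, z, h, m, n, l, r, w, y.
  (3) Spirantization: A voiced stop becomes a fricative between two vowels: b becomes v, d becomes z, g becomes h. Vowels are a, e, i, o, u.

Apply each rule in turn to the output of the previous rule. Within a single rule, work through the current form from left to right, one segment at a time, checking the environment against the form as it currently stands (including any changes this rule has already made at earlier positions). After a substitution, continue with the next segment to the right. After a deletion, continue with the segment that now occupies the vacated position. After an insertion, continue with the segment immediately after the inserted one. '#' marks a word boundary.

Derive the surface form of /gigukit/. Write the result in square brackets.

[zgust]

(1) Velar Fronting: [gigukit] → [zigusit]
(2) Medial Vowel Deletion: [zigusit] → [zgust]
(3) Spirantization: no change — [zgust]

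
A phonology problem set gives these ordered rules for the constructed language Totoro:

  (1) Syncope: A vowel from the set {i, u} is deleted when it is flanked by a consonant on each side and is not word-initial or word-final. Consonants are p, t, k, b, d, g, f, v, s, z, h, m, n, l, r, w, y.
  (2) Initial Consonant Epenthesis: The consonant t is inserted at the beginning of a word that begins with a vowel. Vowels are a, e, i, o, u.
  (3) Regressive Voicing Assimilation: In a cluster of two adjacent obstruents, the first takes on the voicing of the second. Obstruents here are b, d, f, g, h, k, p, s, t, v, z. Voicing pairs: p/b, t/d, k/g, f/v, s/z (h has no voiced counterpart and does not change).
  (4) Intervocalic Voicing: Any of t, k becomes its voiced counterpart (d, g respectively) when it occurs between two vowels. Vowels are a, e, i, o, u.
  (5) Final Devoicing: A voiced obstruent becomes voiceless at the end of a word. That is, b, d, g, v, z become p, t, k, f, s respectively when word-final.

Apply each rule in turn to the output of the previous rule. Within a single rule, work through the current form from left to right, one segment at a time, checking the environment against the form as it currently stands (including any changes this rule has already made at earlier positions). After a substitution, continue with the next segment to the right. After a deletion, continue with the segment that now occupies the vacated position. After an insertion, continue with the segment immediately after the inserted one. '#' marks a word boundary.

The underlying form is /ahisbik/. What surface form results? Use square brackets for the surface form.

[tahzpk]

(1) Syncope: [ahisbik] → [ahsbk]
(2) Initial Consonant Epenthesis: [ahsbk] → [tahsbk]
(3) Regressive Voicing Assimilation: [tahsbk] → [tahzpk]
(4) Intervocalic Voicing: no change — [tahzpk]
(5) Final Devoicing: no change — [tahzpk]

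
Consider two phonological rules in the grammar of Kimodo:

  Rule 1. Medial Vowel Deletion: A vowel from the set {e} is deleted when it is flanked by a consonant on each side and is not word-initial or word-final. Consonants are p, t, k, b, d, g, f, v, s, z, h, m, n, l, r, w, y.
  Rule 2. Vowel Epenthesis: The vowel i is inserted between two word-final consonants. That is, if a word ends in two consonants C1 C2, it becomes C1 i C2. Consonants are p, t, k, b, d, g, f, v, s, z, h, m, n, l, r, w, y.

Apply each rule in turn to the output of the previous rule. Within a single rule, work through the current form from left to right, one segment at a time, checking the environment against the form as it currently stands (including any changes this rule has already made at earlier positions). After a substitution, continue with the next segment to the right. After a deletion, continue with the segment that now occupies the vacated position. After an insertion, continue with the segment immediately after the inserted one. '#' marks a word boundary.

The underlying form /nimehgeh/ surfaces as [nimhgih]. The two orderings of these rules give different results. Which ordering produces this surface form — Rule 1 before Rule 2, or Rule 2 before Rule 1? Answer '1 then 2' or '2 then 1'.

1 then 2

Order 1 then 2:
  1 Medial Vowel Deletion: [nimehgeh] → [nimhgh]
  2 Vowel Epenthesis: [nimhgh] → [nimhgih]
  result: [nimhgih]
Order 2 then 1:
  2 Vowel Epenthesis: no change — [nimehgeh]
  1 Medial Vowel Deletion: [nimehgeh] → [nimhgh]
  result: [nimhgh]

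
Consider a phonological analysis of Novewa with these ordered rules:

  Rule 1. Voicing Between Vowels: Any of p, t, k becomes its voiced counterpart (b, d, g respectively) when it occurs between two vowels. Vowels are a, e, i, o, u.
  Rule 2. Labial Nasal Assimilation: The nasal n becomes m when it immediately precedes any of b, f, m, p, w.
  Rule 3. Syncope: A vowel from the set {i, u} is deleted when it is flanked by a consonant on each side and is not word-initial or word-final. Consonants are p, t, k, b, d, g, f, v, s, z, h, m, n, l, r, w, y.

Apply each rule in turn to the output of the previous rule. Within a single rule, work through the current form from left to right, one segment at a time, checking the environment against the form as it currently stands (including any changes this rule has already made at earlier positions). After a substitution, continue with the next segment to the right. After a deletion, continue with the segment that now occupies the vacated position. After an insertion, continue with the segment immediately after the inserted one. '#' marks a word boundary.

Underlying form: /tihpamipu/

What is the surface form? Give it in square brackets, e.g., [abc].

Rule 1 Voicing Between Vowels: [tihpamipu] → [tihpamibu]
Rule 2 Labial Nasal Assimilation: no change — [tihpamibu]
Rule 3 Syncope: [tihpamibu] → [thpambu]

[thpambu]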